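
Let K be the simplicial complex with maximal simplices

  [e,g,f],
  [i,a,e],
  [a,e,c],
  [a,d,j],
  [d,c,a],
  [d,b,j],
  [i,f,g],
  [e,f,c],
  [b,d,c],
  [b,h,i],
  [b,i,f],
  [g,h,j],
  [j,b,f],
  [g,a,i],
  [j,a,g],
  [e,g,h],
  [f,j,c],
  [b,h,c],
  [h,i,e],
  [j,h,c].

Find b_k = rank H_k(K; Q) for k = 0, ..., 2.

b_0 = 1, b_1 = 1, b_2 = 0.

Order the vertices as a < b < c < d < e < f < g < h < i < j. Listing each simplex with vertices in this order, K has dimension 2 with simplices:

  0-simplices (10): a, b, c, d, e, f, g, h, i, j
  1-simplices (30): ac, ad, ae, ag, ai, aj, bc, bd, bf, bh, bi, bj, cd, ce, cf, ch, cj, dj, ef, eg, eh, ei, fg, fi, fj, gh, gi, gj, hi, hj
  2-simplices (20): acd, ace, adj, aei, agi, agj, bcd, bch, bdj, bfi, bfj, bhi, cef, cfj, chj, efg, egh, ehi, fgi, ghj

so the chain groups are C_0 ≅ Z^10, C_1 ≅ Z^30, C_2 ≅ Z^20.

∂_1: C_1 → C_0 maps an edge to its endpoints' difference, ∂[p,q] = q − p.
The resulting 10×30 matrix has rank 9, and its Smith normal form has invariant factors (1,1,1,1,1,1,1,1,1).

∂_2: C_2 → C_1 acts by ∂[p,q,r] = [q,r] − [p,r] + [p,q]. For instance
  ∂acd = cd − ad + ac,
  ∂bfj = fj − bj + bf.
The resulting 30×20 matrix has rank 20, and its Smith normal form has invariant factors (1,1,1,1,1,1,1,1,1,1,1,1,1,1,1,1,1,1,1,2).

Now H_k = ker ∂_k / im ∂_{k+1}, so:

  H_0: rank C_0 − rank ∂_1 = 10 − 9 = 1, and the invariant factors of ∂_1 are all 1, so H_0 = Z.
  H_1: rank ker ∂_1 − rank ∂_2 = (30 − 9) − 20 = 1, and ∂_2 has invariant factor 2 > 1, so H_1 = Z ⊕ Z/2Z.
  H_2: rank ker ∂_2 − rank ∂_3 = (20 − 20) − 0 = 0, and there is no ∂_3, so H_2 = 0.

As a check, the Euler characteristic is 10 − 30 + 20 = 0, which agrees with 1 − 1 + 0 = 0.

Hence the Betti numbers are b_0 = 1, b_1 = 1, b_2 = 0.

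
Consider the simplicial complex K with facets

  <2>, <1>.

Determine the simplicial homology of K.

We work with the vertex ordering 1 < 2. The simplices of K, each written with vertices in increasing order, are:

  0-simplices (2): [1], [2]

so the chain groups are C_0 ≅ Z^2.

Reading off H_k = ker ∂_k / im ∂_{k+1}:

  H_0: rank C_0 − rank ∂_1 = 2 − 0 = 2, and there is no ∂_1, so H_0 = Z^2.

H_0 = Z^2.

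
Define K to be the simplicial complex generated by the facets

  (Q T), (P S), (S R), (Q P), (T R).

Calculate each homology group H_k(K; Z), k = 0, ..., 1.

H_0 = Z,  H_1 = Z.

Fix the vertex order P < Q < R < S < T and write every simplex with vertices in increasing order. Then dim K = 1 and the simplices of K are:

  0-simplices (5): P, Q, R, S, T
  1-simplices (5): PQ, PS, QT, RS, RT

giving chain groups C_0 ≅ Z^5, C_1 ≅ Z^5.

Boundary ∂_1: C_1 → C_0 sends each edge [p,q] (with p < q) to q − p. For instance
  ∂PS = S − P.
The 5×5 boundary matrix has rank 4 and Smith normal form diag(1,1,1,1).

Computing H_k = (kernel of ∂_k) / (image of ∂_{k+1}):

  H_0: rank C_0 − rank ∂_1 = 5 − 4 = 1, and the invariant factors of ∂_1 are all 1, so H_0 ≅ Z.
  H_1: rank ker ∂_1 − rank ∂_2 = (5 − 4) − 0 = 1, and there is no ∂_2, so H_1 ≅ Z.

(K is a triangulation of the circle S^1.)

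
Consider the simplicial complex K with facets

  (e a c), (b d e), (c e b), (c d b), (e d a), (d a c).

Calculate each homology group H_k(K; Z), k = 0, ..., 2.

Take the total order a < b < c < d < e on the vertex set. Then K (dimension 2) consists of the simplices:

  0-simplices (5): a, b, c, d, e
  1-simplices (9): ac, ad, ae, bc, bd, be, cd, ce, de
  2-simplices (6): acd, ace, ade, bcd, bce, bde

so the chain groups are C_0 ≅ Z^5, C_1 ≅ Z^9, C_2 ≅ Z^6.

Boundary ∂_1: C_1 → C_0 is given by ∂[p,q] = [q] − [p].
As a 5×9 matrix over Z this has rank 4, with invariant factors (1,1,1,1).

Boundary ∂_2: C_2 → C_1 sends each 2-simplex [p,q,r] to [q,r] − [p,r] + [p,q]. For instance
  ∂acd = cd − ad + ac,
  ∂ace = ce − ae + ac.
As a 9×6 matrix over Z this has rank 5, with invariant factors (1,1,1,1,1).

From H_k ≅ ker(∂_k) / im(∂_{k+1}) we obtain:

  H_0: rank C_0 − rank ∂_1 = 5 − 4 = 1, and the invariant factors of ∂_1 are all 1, so H_0 = Z.
  H_1: rank ker ∂_1 − rank ∂_2 = (9 − 4) − 5 = 0, and the invariant factors of ∂_2 are all 1, so H_1 = 0.
  H_2: rank ker ∂_2 − rank ∂_3 = (6 − 5) − 0 = 1, and there is no ∂_3, so H_2 = Z.

H_0 ≅ Z,  H_1 = 0,  H_2 ≅ Z.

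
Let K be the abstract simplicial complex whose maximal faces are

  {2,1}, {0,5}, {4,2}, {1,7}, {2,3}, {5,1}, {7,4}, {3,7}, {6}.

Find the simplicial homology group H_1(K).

H_1 = Z^2.

We work with the vertex ordering 0 < 1 < 2 < 3 < 4 < 5 < 6 < 7. The simplices of K, each written with vertices in increasing order, are:

  0-simplices (8): [0], [1], [2], [3], [4], [5], [6], [7]
  1-simplices (8): [0,5], [1,2], [1,5], [1,7], [2,3], [2,4], [3,7], [4,7]

so the chain groups are C_0 ≅ Z^8, C_1 ≅ Z^8.

∂_1: C_1 → C_0 sends each edge [p,q] (with p < q) to q − p.
The resulting 8×8 matrix has rank 6, and its Smith normal form has invariant factors (1,1,1,1,1,1).

Computing H_k = (kernel of ∂_k) / (image of ∂_{k+1}):

  H_1: rank ker ∂_1 − rank ∂_2 = (8 − 6) − 0 = 2, and there is no ∂_2, so H_1 ≅ Z^2.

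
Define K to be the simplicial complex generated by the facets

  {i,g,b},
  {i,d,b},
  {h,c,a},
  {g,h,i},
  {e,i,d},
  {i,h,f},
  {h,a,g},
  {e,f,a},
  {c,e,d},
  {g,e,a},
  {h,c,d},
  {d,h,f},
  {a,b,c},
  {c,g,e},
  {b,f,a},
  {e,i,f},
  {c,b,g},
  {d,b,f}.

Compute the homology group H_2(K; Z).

Order the vertices as a < b < c < d < e < f < g < h < i. Listing each simplex with vertices in this order, K has dimension 2 with simplices:

  0-simplices (9): a, b, c, d, e, f, g, h, i
  1-simplices (27): ab, ac, ae, af, ag, ah, bc, bd, bf, bg, bi, cd, ce, cg, ch, de, df, dh, di, ef, eg, ei, fh, fi, gh, gi, hi
  2-simplices (18): abc, abf, ach, aef, aeg, agh, bcg, bdf, bdi, bgi, cde, cdh, ceg, dei, dfh, efi, fhi, ghi

so the chain groups are C_0 ≅ Z^9, C_1 ≅ Z^27, C_2 ≅ Z^18.

Boundary ∂_1: C_1 → C_0 maps an edge to its endpoints' difference, ∂[p,q] = q − p.
This gives a 9×27 integer matrix of rank 8; reducing to Smith normal form yields diagonal entries (1,1,1,1,1,1,1,1).

The boundary map ∂_2: C_2 → C_1 sends each 2-simplex [p,q,r] to [q,r] − [p,r] + [p,q]. For instance
  ∂fhi = hi − fi + fh,
  ∂ghi = hi − gi + gh.
The 27×18 boundary matrix has rank 18 and Smith normal form diag(1,1,1,1,1,1,1,1,1,1,1,1,1,1,1,1,1,2).

Now H_k = ker ∂_k / im ∂_{k+1}, so:

  H_2: rank ker ∂_2 − rank ∂_3 = (18 − 18) − 0 = 0, and there is no ∂_3, so H_2 = 0.

H_2 = 0.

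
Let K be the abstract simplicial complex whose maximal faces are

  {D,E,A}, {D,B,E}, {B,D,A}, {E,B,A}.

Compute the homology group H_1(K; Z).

H_1 = 0.

Fix the vertex order A < B < D < E and write every simplex with vertices in increasing order. Then dim K = 2 and the simplices of K are:

  0-simplices (4): A, B, D, E
  1-simplices (6): AB, AD, AE, BD, BE, DE
  2-simplices (4): ABD, ABE, ADE, BDE

giving chain groups C_0 ≅ Z^4, C_1 ≅ Z^6, C_2 ≅ Z^4.

The boundary map ∂_1: C_1 → C_0 is given by ∂[p,q] = [q] − [p].
As a 4×6 matrix over Z this has rank 3, with invariant factors (1,1,1).

The boundary map ∂_2: C_2 → C_1 acts by ∂[p,q,r] = [q,r] − [p,r] + [p,q]. For instance
  ∂BDE = DE − BE + BD,
  ∂ADE = DE − AE + AD.
This gives a 6×4 integer matrix of rank 3; reducing to Smith normal form yields diagonal entries (1,1,1).

From H_k ≅ ker(∂_k) / im(∂_{k+1}) we obtain:

  H_1: rank ker ∂_1 − rank ∂_2 = (6 − 3) − 3 = 0, and the invariant factors of ∂_2 are all 1, so H_1 = 0.

(K is a triangulation of the 2-sphere S^2.)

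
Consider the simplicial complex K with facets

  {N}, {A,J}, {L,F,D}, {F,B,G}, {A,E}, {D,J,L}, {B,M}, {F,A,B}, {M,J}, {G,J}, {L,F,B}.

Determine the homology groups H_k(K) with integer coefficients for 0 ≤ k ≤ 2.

H_0 ≅ Z^2,  H_1 ≅ Z^3,  H_2 = 0.

K has 10 vertices, 16 edges, 5 triangles.
rank ∂_0 = 0, rank ∂_1 = 8 ⇒ b_0 = 10 − 0 − 8 = 2; all invariant factors of ∂_1 are 1 so no torsion. So H_0 = Z^2.
rank ∂_1 = 8, rank ∂_2 = 5 ⇒ b_1 = 16 − 8 − 5 = 3; all invariant factors of ∂_2 are 1 so no torsion. So H_1 = Z^3.
rank ∂_2 = 5, rank ∂_3 = 0 ⇒ b_2 = 5 − 5 − 0 = 0. So H_2 = 0.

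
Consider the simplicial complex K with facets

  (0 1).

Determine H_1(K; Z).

H_1 = 0.

Take the total order 0 < 1 on the vertex set. Then K (dimension 1) consists of the simplices:

  0-simplices (2): [0], [1]
  1-simplices (1): [0,1]

so the chain groups are C_0 ≅ Z^2, C_1 ≅ Z^1.

∂_1: C_1 → C_0 maps an edge to its endpoints' difference, ∂[p,q] = q − p.
The 2×1 boundary matrix has rank 1 and Smith normal form diag(1).

Now H_k = ker ∂_k / im ∂_{k+1}, so:

  H_1: rank ker ∂_1 − rank ∂_2 = (1 − 1) − 0 = 0, and there is no ∂_2, so H_1 = 0.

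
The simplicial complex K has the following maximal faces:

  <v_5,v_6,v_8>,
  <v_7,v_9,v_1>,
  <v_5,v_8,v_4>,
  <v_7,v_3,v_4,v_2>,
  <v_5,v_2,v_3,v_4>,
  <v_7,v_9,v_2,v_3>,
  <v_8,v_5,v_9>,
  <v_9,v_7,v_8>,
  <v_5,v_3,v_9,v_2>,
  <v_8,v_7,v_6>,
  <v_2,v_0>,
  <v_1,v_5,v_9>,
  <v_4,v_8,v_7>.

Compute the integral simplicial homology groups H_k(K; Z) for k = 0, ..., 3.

H_0 = Z,  H_1 = 0,  H_2 = Z,  H_3 = 0.

Take the total order v_0 < v_1 < v_2 < v_3 < v_4 < v_5 < v_6 < v_7 < v_8 < v_9 on the vertex set. Then K (dimension 3) consists of the simplices:

  0-simplices (10): [v_0], [v_1], [v_2], [v_3], [v_4], [v_5], [v_6], [v_7], [v_8], [v_9]
  1-simplices (24): (24 of them)
  2-simplices (20): (20 of them)
  3-simplices (4): [v_2,v_3,v_4,v_5], [v_2,v_3,v_4,v_7], [v_2,v_3,v_5,v_9], [v_2,v_3,v_7,v_9]

so the chain groups are C_0 ≅ Z^10, C_1 ≅ Z^24, C_2 ≅ Z^20, C_3 ≅ Z^4.

∂_1: C_1 → C_0 is given by ∂[p,q] = [q] − [p].
The resulting 10×24 matrix has rank 9, and its Smith normal form has invariant factors (1,1,1,1,1,1,1,1,1).

∂_2: C_2 → C_1 sends each 2-simplex [p,q,r] to [q,r] − [p,r] + [p,q]. For instance
  ∂[v_2,v_4,v_5] = [v_4,v_5] − [v_2,v_5] + [v_2,v_4],
  ∂[v_4,v_5,v_8] = [v_5,v_8] − [v_4,v_8] + [v_4,v_5].
This gives a 24×20 integer matrix of rank 15; reducing to Smith normal form yields diagonal entries (1,1,1,1,1,1,1,1,1,1,1,1,1,1,1).

The boundary map ∂_3: C_3 → C_2 sends each 3-simplex σ to the alternating sum Σ_i (−1)^i (σ with its i-th vertex removed). For instance
  ∂[v_2,v_3,v_7,v_9] = [v_3,v_7,v_9] − [v_2,v_7,v_9] + [v_2,v_3,v_9] − [v_2,v_3,v_7],
  ∂[v_2,v_3,v_4,v_7] = [v_3,v_4,v_7] − [v_2,v_4,v_7] + [v_2,v_3,v_7] − [v_2,v_3,v_4].
This gives a 20×4 integer matrix of rank 4; reducing to Smith normal form yields diagonal entries (1,1,1,1).

Now H_k = ker ∂_k / im ∂_{k+1}, so:

  H_0: rank C_0 − rank ∂_1 = 10 − 9 = 1, and the invariant factors of ∂_1 are all 1, so H_0 ≅ Z.
  H_1: rank ker ∂_1 − rank ∂_2 = (24 − 9) − 15 = 0, and the invariant factors of ∂_2 are all 1, so H_1 ≅ 0.
  H_2: rank ker ∂_2 − rank ∂_3 = (20 − 15) − 4 = 1, and the invariant factors of ∂_3 are all 1, so H_2 ≅ Z.
  H_3: rank ker ∂_3 − rank ∂_4 = (4 − 4) − 0 = 0, and there is no ∂_4, so H_3 ≅ 0.

As a check, the Euler characteristic is 10 − 24 + 20 − 4 = 2, which agrees with 1 − 0 + 1 − 0 = 2.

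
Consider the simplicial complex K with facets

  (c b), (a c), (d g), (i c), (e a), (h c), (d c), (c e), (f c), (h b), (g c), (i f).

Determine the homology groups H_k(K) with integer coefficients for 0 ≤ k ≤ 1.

H_0 = Z,  H_1 = Z^4.

Take the total order a < b < c < d < e < f < g < h < i on the vertex set. Then K (dimension 1) consists of the simplices:

  0-simplices (9): a, b, c, d, e, f, g, h, i
  1-simplices (12): ac, ae, bc, bh, cd, ce, cf, cg, ch, ci, dg, fi

Hence C_0 ≅ Z^9, C_1 ≅ Z^12.

Boundary ∂_1: C_1 → C_0 is given by ∂[p,q] = [q] − [p]. For instance
  ∂ch = h − c.
As a 9×12 matrix over Z this has rank 8, with invariant factors (1,1,1,1,1,1,1,1).

Now H_k = ker ∂_k / im ∂_{k+1}, so:

  H_0: rank C_0 − rank ∂_1 = 9 − 8 = 1, and the invariant factors of ∂_1 are all 1, so H_0 ≅ Z.
  H_1: rank ker ∂_1 − rank ∂_2 = (12 − 8) − 0 = 4, and there is no ∂_2, so H_1 ≅ Z^4.

(K is a triangulation of a wedge of 4 circles.)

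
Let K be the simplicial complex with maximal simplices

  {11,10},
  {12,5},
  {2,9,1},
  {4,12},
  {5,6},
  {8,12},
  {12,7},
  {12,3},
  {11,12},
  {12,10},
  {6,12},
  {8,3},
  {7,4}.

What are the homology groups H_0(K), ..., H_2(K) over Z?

Take the total order 1 < 2 < 3 < 4 < 5 < 6 < 7 < 8 < 9 < 10 < 11 < 12 on the vertex set. Then K (dimension 2) consists of the simplices:

  0-simplices (12): [1], [2], [3], [4], [5], [6], [7], [8], [9], [10], [11], [12]
  1-simplices (15): [1,2], [1,9], [2,9], [3,8], [3,12], [4,7], [4,12], [5,6], [5,12], [6,12], [7,12], [8,12], [10,11], [10,12], [11,12]
  2-simplices (1): [1,2,9]

giving chain groups C_0 ≅ Z^12, C_1 ≅ Z^15, C_2 ≅ Z^1.

Boundary ∂_1: C_1 → C_0 is given by ∂[p,q] = [q] − [p]. For instance
  ∂[6,12] = [12] − [6].
This gives a 12×15 integer matrix of rank 10; reducing to Smith normal form yields diagonal entries (1,1,1,1,1,1,1,1,1,1).

Boundary ∂_2: C_2 → C_1 sends each 2-simplex [p,q,r] to [q,r] − [p,r] + [p,q]. For instance
  ∂[1,2,9] = [2,9] − [1,9] + [1,2].
This gives a 15×1 integer matrix of rank 1; reducing to Smith normal form yields diagonal entries (1).

From H_k ≅ ker(∂_k) / im(∂_{k+1}) we obtain:

  H_0: rank C_0 − rank ∂_1 = 12 − 10 = 2, and the invariant factors of ∂_1 are all 1, so H_0 ≅ Z^2.
  H_1: rank ker ∂_1 − rank ∂_2 = (15 − 10) − 1 = 4, and the invariant factors of ∂_2 are all 1, so H_1 ≅ Z^4.
  H_2: rank ker ∂_2 − rank ∂_3 = (1 − 1) − 0 = 0, and there is no ∂_3, so H_2 ≅ 0.

As a check, the Euler characteristic is 12 − 15 + 1 = -2, which agrees with 2 − 4 + 0 = -2.

H_0 = Z^2,  H_1 = Z^4,  H_2 = 0.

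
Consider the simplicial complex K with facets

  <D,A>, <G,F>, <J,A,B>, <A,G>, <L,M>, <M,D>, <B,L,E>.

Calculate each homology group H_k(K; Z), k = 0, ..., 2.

H_0 ≅ Z,  H_1 ≅ Z,  H_2 = 0.

Take the total order A < B < D < E < F < G < J < L < M on the vertex set. Then K (dimension 2) consists of the simplices:

  0-simplices (9): A, B, D, E, F, G, J, L, M
  1-simplices (11): AB, AD, AG, AJ, BE, BJ, BL, DM, EL, FG, LM
  2-simplices (2): ABJ, BEL

Hence C_0 ≅ Z^9, C_1 ≅ Z^11, C_2 ≅ Z^2.

∂_1: C_1 → C_0 maps an edge to its endpoints' difference, ∂[p,q] = q − p. For instance
  ∂DM = M − D.
The 9×11 boundary matrix has rank 8 and Smith normal form diag(1,1,1,1,1,1,1,1).

Boundary ∂_2: C_2 → C_1 maps a triangle to the signed sum of its edges. For instance
  ∂ABJ = BJ − AJ + AB,
  ∂BEL = EL − BL + BE.
This gives a 11×2 integer matrix of rank 2; reducing to Smith normal form yields diagonal entries (1,1).

From H_k ≅ ker(∂_k) / im(∂_{k+1}) we obtain:

  H_0: rank C_0 − rank ∂_1 = 9 − 8 = 1, and the invariant factors of ∂_1 are all 1, so H_0 ≅ Z.
  H_1: rank ker ∂_1 − rank ∂_2 = (11 − 8) − 2 = 1, and the invariant factors of ∂_2 are all 1, so H_1 ≅ Z.
  H_2: rank ker ∂_2 − rank ∂_3 = (2 − 2) − 0 = 0, and there is no ∂_3, so H_2 ≅ 0.

As a check, the Euler characteristic is 9 − 11 + 2 = 0, which agrees with 1 − 1 + 0 = 0.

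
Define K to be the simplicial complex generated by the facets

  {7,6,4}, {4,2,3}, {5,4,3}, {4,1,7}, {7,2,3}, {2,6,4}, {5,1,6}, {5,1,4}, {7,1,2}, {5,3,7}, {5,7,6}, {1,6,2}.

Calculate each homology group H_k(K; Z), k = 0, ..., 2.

Fix the vertex order 1 < 2 < 3 < 4 < 5 < 6 < 7 and write every simplex with vertices in increasing order. Then dim K = 2 and the simplices of K are:

  0-simplices (7): [1], [2], [3], [4], [5], [6], [7]
  1-simplices (18): [1,2], [1,4], [1,5], [1,6], [1,7], [2,3], [2,4], [2,6], [2,7], [3,4], [3,5], [3,7], [4,5], [4,6], [4,7], [5,6], [5,7], [6,7]
  2-simplices (12): [1,2,6], [1,2,7], [1,4,5], [1,4,7], [1,5,6], [2,3,4], [2,3,7], [2,4,6], [3,4,5], [3,5,7], [4,6,7], [5,6,7]

so the chain groups are C_0 ≅ Z^7, C_1 ≅ Z^18, C_2 ≅ Z^12.

∂_1: C_1 → C_0 sends each edge [p,q] (with p < q) to q − p. For instance
  ∂[5,6] = [6] − [5].
As a 7×18 matrix over Z this has rank 6, with invariant factors (1,1,1,1,1,1).

∂_2: C_2 → C_1 acts by ∂[p,q,r] = [q,r] − [p,r] + [p,q]. For instance
  ∂[3,5,7] = [5,7] − [3,7] + [3,5],
  ∂[2,4,6] = [4,6] − [2,6] + [2,4].
This gives a 18×12 integer matrix of rank 12; reducing to Smith normal form yields diagonal entries (1,1,1,1,1,1,1,1,1,1,1,2).

Computing H_k = (kernel of ∂_k) / (image of ∂_{k+1}):

  H_0: rank C_0 − rank ∂_1 = 7 − 6 = 1, and the invariant factors of ∂_1 are all 1, so H_0 ≅ Z.
  H_1: rank ker ∂_1 − rank ∂_2 = (18 − 6) − 12 = 0, and ∂_2 has invariant factor 2 > 1, so H_1 ≅ Z_2.
  H_2: rank ker ∂_2 − rank ∂_3 = (12 − 12) − 0 = 0, and there is no ∂_3, so H_2 ≅ 0.

H_0 ≅ Z,  H_1 ≅ Z_2,  H_2 = 0.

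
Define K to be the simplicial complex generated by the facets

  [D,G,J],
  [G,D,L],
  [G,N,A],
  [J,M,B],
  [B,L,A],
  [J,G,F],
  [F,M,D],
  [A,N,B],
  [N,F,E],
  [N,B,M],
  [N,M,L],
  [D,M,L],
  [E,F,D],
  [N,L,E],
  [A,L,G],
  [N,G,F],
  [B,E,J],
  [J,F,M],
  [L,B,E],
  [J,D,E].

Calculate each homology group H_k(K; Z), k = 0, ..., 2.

We work with the vertex ordering A < B < D < E < F < G < J < L < M < N. The simplices of K, each written with vertices in increasing order, are:

  0-simplices (10): A, B, D, E, F, G, J, L, M, N
  1-simplices (30): AB, AG, AL, AN, BE, BJ, BL, BM, BN, DE, DF, DG, DJ, DL, DM, EF, EJ, EL, EN, FG, FJ, FM, FN, GJ, GL, GN, JM, LM, LN, MN
  2-simplices (20): ABL, ABN, AGL, AGN, BEJ, BEL, BJM, BMN, DEF, DEJ, DFM, DGJ, DGL, DLM, EFN, ELN, FGJ, FGN, FJM, LMN

giving chain groups C_0 ≅ Z^10, C_1 ≅ Z^30, C_2 ≅ Z^20.

Boundary ∂_1: C_1 → C_0 maps an edge to its endpoints' difference, ∂[p,q] = q − p. For instance
  ∂DM = M − D.
As a 10×30 matrix over Z this has rank 9, with invariant factors (1,1,1,1,1,1,1,1,1).

Boundary ∂_2: C_2 → C_1 acts by ∂[p,q,r] = [q,r] − [p,r] + [p,q]. For instance
  ∂BMN = MN − BN + BM,
  ∂BEL = EL − BL + BE.
As a 30×20 matrix over Z this has rank 20, with invariant factors (1,1,1,1,1,1,1,1,1,1,1,1,1,1,1,1,1,1,1,2).

Computing H_k = (kernel of ∂_k) / (image of ∂_{k+1}):

  H_0: rank C_0 − rank ∂_1 = 10 − 9 = 1, and the invariant factors of ∂_1 are all 1, so H_0 ≅ Z.
  H_1: rank ker ∂_1 − rank ∂_2 = (30 − 9) − 20 = 1, and ∂_2 has invariant factor 2 > 1, so H_1 ≅ Z × Z/2.
  H_2: rank ker ∂_2 − rank ∂_3 = (20 − 20) − 0 = 0, and there is no ∂_3, so H_2 ≅ 0.

H_0 = Z,  H_1 = Z × Z/2,  H_2 = 0.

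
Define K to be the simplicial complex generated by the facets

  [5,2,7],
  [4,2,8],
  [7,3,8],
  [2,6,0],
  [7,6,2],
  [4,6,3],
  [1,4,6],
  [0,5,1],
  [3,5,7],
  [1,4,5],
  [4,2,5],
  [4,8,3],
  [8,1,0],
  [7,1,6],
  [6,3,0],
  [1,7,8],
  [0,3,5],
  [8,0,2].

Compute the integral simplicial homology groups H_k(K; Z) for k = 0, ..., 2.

H_0 = Z,  H_1 = Z^2,  H_2 = Z.

Take the total order 0 < 1 < 2 < 3 < 4 < 5 < 6 < 7 < 8 on the vertex set. Then K (dimension 2) consists of the simplices:

  0-simplices (9): [0], [1], [2], [3], [4], [5], [6], [7], [8]
  1-simplices (27): (27 of them)
  2-simplices (18): [0,1,5], [0,1,8], [0,2,6], [0,2,8], [0,3,5], [0,3,6], [1,4,5], [1,4,6], [1,6,7], [1,7,8], [2,4,5], [2,4,8], [2,5,7], [2,6,7], [3,4,6], [3,4,8], [3,5,7], [3,7,8]

Hence C_0 ≅ Z^9, C_1 ≅ Z^27, C_2 ≅ Z^18.

∂_1: C_1 → C_0 maps an edge to its endpoints' difference, ∂[p,q] = q − p. For instance
  ∂[0,5] = [5] − [0].
As a 9×27 matrix over Z this has rank 8, with invariant factors (1,1,1,1,1,1,1,1).

Boundary ∂_2: C_2 → C_1 maps a triangle to the signed sum of its edges. For instance
  ∂[0,3,5] = [3,5] − [0,5] + [0,3],
  ∂[3,4,8] = [4,8] − [3,8] + [3,4].
As a 27×18 matrix over Z this has rank 17, with invariant factors (1,1,1,1,1,1,1,1,1,1,1,1,1,1,1,1,1).

From H_k ≅ ker(∂_k) / im(∂_{k+1}) we obtain:

  H_0: rank C_0 − rank ∂_1 = 9 − 8 = 1, and the invariant factors of ∂_1 are all 1, so H_0 = Z.
  H_1: rank ker ∂_1 − rank ∂_2 = (27 − 8) − 17 = 2, and the invariant factors of ∂_2 are all 1, so H_1 = Z^2.
  H_2: rank ker ∂_2 − rank ∂_3 = (18 − 17) − 0 = 1, and there is no ∂_3, so H_2 = Z.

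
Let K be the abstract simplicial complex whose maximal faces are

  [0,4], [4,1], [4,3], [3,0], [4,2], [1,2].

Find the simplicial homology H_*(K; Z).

We work with the vertex ordering 0 < 1 < 2 < 3 < 4. The simplices of K, each written with vertices in increasing order, are:

  0-simplices (5): [0], [1], [2], [3], [4]
  1-simplices (6): [0,3], [0,4], [1,2], [1,4], [2,4], [3,4]

Hence C_0 ≅ Z^5, C_1 ≅ Z^6.

∂_1: C_1 → C_0 is given by ∂[p,q] = [q] − [p]. For instance
  ∂[0,3] = [3] − [0].
As a 5×6 matrix over Z this has rank 4, with invariant factors (1,1,1,1).

From H_k ≅ ker(∂_k) / im(∂_{k+1}) we obtain:

  H_0: rank C_0 − rank ∂_1 = 5 − 4 = 1, and the invariant factors of ∂_1 are all 1, so H_0 ≅ Z.
  H_1: rank ker ∂_1 − rank ∂_2 = (6 − 4) − 0 = 2, and there is no ∂_2, so H_1 ≅ Z^2.

(K is a triangulation of a wedge of 2 circles.)

H_0 = Z,  H_1 = Z^2.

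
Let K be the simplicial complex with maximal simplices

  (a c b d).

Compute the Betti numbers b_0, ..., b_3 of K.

Fix the vertex order a < b < c < d and write every simplex with vertices in increasing order. Then dim K = 3 and the simplices of K are:

  0-simplices (4): a, b, c, d
  1-simplices (6): ab, ac, ad, bc, bd, cd
  2-simplices (4): abc, abd, acd, bcd
  3-simplices (1): abcd

Hence C_0 ≅ Z^4, C_1 ≅ Z^6, C_2 ≅ Z^4, C_3 ≅ Z^1.

The boundary map ∂_1: C_1 → C_0 maps an edge to its endpoints' difference, ∂[p,q] = q − p. For instance
  ∂ad = d − a.
As a 4×6 matrix over Z this has rank 3, with invariant factors (1,1,1).

The boundary map ∂_2: C_2 → C_1 maps a triangle to the signed sum of its edges. For instance
  ∂abd = bd − ad + ab,
  ∂bcd = cd − bd + bc.
This gives a 6×4 integer matrix of rank 3; reducing to Smith normal form yields diagonal entries (1,1,1).

The boundary map ∂_3: C_3 → C_2 sends each 3-simplex σ to the alternating sum Σ_i (−1)^i (σ with its i-th vertex removed). For instance
  ∂abcd = bcd − acd + abd − abc.
As a 4×1 matrix over Z this has rank 1, with invariant factors (1).

Now H_k = ker ∂_k / im ∂_{k+1}, so:

  H_0: rank C_0 − rank ∂_1 = 4 − 3 = 1, and the invariant factors of ∂_1 are all 1, so H_0 ≅ Z.
  H_1: rank ker ∂_1 − rank ∂_2 = (6 − 3) − 3 = 0, and the invariant factors of ∂_2 are all 1, so H_1 ≅ 0.
  H_2: rank ker ∂_2 − rank ∂_3 = (4 − 3) − 1 = 0, and the invariant factors of ∂_3 are all 1, so H_2 ≅ 0.
  H_3: rank ker ∂_3 − rank ∂_4 = (1 − 1) − 0 = 0, and there is no ∂_4, so H_3 ≅ 0.

As a check, the Euler characteristic is 4 − 6 + 4 − 1 = 1, which agrees with 1 − 0 + 0 − 0 = 1.

Hence the Betti numbers are b_0 = 1, b_1 = 0, b_2 = 0, b_3 = 0.

b_0 = 1, b_1 = 0, b_2 = 0, b_3 = 0.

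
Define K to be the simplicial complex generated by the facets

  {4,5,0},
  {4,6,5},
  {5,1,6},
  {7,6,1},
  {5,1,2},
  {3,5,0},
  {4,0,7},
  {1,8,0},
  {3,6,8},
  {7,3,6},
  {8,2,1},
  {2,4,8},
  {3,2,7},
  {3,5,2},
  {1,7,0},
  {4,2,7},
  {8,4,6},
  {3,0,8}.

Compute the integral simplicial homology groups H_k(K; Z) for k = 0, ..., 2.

H_0 ≅ Z,  H_1 ≅ Z^2,  H_2 ≅ Z.

K has 9 vertices, 27 edges, 18 triangles.
rank ∂_0 = 0, rank ∂_1 = 8 ⇒ b_0 = 9 − 0 − 8 = 1; all invariant factors of ∂_1 are 1 so no torsion. So H_0 = Z.
rank ∂_1 = 8, rank ∂_2 = 17 ⇒ b_1 = 27 − 8 − 17 = 2; all invariant factors of ∂_2 are 1 so no torsion. So H_1 = Z^2.
rank ∂_2 = 17, rank ∂_3 = 0 ⇒ b_2 = 18 − 17 − 0 = 1. So H_2 = Z.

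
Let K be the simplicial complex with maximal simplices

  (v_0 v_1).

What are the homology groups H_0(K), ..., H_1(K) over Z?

K has 2 vertices, 1 edge.
rank ∂_0 = 0, rank ∂_1 = 1 ⇒ b_0 = 2 − 0 − 1 = 1; all invariant factors of ∂_1 are 1 so no torsion. So H_0 ≅ Z.
rank ∂_1 = 1, rank ∂_2 = 0 ⇒ b_1 = 1 − 1 − 0 = 0. So H_1 ≅ 0.

H_0 ≅ Z,  H_1 = 0.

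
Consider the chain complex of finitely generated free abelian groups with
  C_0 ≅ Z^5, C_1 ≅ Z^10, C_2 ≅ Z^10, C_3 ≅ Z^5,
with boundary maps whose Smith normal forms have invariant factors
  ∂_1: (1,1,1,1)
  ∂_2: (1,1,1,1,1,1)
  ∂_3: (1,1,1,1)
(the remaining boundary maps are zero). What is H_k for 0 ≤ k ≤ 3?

H_0: b_0 = 5 − 0 − 4 = 1; torsion from ∂_1 factors > 1: none. So H_0 ≅ Z.
H_1: b_1 = 10 − 4 − 6 = 0; torsion from ∂_2 factors > 1: none. So H_1 ≅ 0.
H_2: b_2 = 10 − 6 − 4 = 0; torsion from ∂_3 factors > 1: none. So H_2 ≅ 0.
H_3: b_3 = 5 − 4 − 0 = 1; torsion from ∂_4 factors > 1: none. So H_3 ≅ Z.

H_0 ≅ Z,  H_1 = 0,  H_2 = 0,  H_3 ≅ Z.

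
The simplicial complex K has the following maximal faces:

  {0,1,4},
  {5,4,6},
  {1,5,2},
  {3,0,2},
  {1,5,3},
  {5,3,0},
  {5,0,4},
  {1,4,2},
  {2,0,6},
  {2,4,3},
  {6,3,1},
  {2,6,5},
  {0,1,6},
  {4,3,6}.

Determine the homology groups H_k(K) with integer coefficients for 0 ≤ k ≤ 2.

H_0 ≅ Z,  H_1 ≅ Z^2,  H_2 ≅ Z.

Take the total order 0 < 1 < 2 < 3 < 4 < 5 < 6 on the vertex set. Then K (dimension 2) consists of the simplices:

  0-simplices (7): [0], [1], [2], [3], [4], [5], [6]
  1-simplices (21): [0,1], [0,2], [0,3], [0,4], [0,5], [0,6], [1,2], [1,3], [1,4], [1,5], [1,6], [2,3], [2,4], [2,5], [2,6], [3,4], [3,5], [3,6], [4,5], [4,6], [5,6]
  2-simplices (14): [0,1,4], [0,1,6], [0,2,3], [0,2,6], [0,3,5], [0,4,5], [1,2,4], [1,2,5], [1,3,5], [1,3,6], [2,3,4], [2,5,6], [3,4,6], [4,5,6]

Hence C_0 ≅ Z^7, C_1 ≅ Z^21, C_2 ≅ Z^14.

∂_1: C_1 → C_0 maps an edge to its endpoints' difference, ∂[p,q] = q − p. For instance
  ∂[2,5] = [5] − [2].
As a 7×21 matrix over Z this has rank 6, with invariant factors (1,1,1,1,1,1).

The boundary map ∂_2: C_2 → C_1 acts by ∂[p,q,r] = [q,r] − [p,r] + [p,q]. For instance
  ∂[0,1,4] = [1,4] − [0,4] + [0,1],
  ∂[1,3,6] = [3,6] − [1,6] + [1,3].
The resulting 21×14 matrix has rank 13, and its Smith normal form has invariant factors (1,1,1,1,1,1,1,1,1,1,1,1,1).

From H_k ≅ ker(∂_k) / im(∂_{k+1}) we obtain:

  H_0: rank C_0 − rank ∂_1 = 7 − 6 = 1, and the invariant factors of ∂_1 are all 1, so H_0 ≅ Z.
  H_1: rank ker ∂_1 − rank ∂_2 = (21 − 6) − 13 = 2, and the invariant factors of ∂_2 are all 1, so H_1 ≅ Z^2.
  H_2: rank ker ∂_2 − rank ∂_3 = (14 − 13) − 0 = 1, and there is no ∂_3, so H_2 ≅ Z.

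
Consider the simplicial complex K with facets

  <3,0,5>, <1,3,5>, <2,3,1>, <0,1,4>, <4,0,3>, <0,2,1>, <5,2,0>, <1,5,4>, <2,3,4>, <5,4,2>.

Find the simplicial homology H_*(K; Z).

H_0 = Z,  H_1 = Z/2Z,  H_2 = 0.

Order the vertices as 0 < 1 < 2 < 3 < 4 < 5. Listing each simplex with vertices in this order, K has dimension 2 with simplices:

  0-simplices (6): [0], [1], [2], [3], [4], [5]
  1-simplices (15): [0,1], [0,2], [0,3], [0,4], [0,5], [1,2], [1,3], [1,4], [1,5], [2,3], [2,4], [2,5], [3,4], [3,5], [4,5]
  2-simplices (10): [0,1,2], [0,1,4], [0,2,5], [0,3,4], [0,3,5], [1,2,3], [1,3,5], [1,4,5], [2,3,4], [2,4,5]

Hence C_0 ≅ Z^6, C_1 ≅ Z^15, C_2 ≅ Z^10.

∂_1: C_1 → C_0 is given by ∂[p,q] = [q] − [p].
This gives a 6×15 integer matrix of rank 5; reducing to Smith normal form yields diagonal entries (1,1,1,1,1).

∂_2: C_2 → C_1 maps a triangle to the signed sum of its edges. For instance
  ∂[1,4,5] = [4,5] − [1,5] + [1,4],
  ∂[0,2,5] = [2,5] − [0,5] + [0,2].
As a 15×10 matrix over Z this has rank 10, with invariant factors (1,1,1,1,1,1,1,1,1,2).

Computing H_k = (kernel of ∂_k) / (image of ∂_{k+1}):

  H_0: rank C_0 − rank ∂_1 = 6 − 5 = 1, and the invariant factors of ∂_1 are all 1, so H_0 ≅ Z.
  H_1: rank ker ∂_1 − rank ∂_2 = (15 − 5) − 10 = 0, and ∂_2 has invariant factor 2 > 1, so H_1 ≅ Z/2Z.
  H_2: rank ker ∂_2 − rank ∂_3 = (10 − 10) − 0 = 0, and there is no ∂_3, so H_2 ≅ 0.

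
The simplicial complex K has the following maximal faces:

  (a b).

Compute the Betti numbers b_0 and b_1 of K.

Take the total order a < b on the vertex set. Then K (dimension 1) consists of the simplices:

  0-simplices (2): a, b
  1-simplices (1): ab

Hence C_0 ≅ Z^2, C_1 ≅ Z^1.

Boundary ∂_1: C_1 → C_0 sends each edge [p,q] (with p < q) to q − p.
The resulting 2×1 matrix has rank 1, and its Smith normal form has invariant factors (1).

Computing H_k = (kernel of ∂_k) / (image of ∂_{k+1}):

  H_0: rank C_0 − rank ∂_1 = 2 − 1 = 1, and the invariant factors of ∂_1 are all 1, so H_0 = Z.
  H_1: rank ker ∂_1 − rank ∂_2 = (1 − 1) − 0 = 0, and there is no ∂_2, so H_1 = 0.

As a check, the Euler characteristic is 2 − 1 = 1, which agrees with 1 − 0 = 1.
(K is a triangulation of the 1-simplex.)

Hence the Betti numbers are b_0 = 1, b_1 = 0.

b_0 = 1, b_1 = 0.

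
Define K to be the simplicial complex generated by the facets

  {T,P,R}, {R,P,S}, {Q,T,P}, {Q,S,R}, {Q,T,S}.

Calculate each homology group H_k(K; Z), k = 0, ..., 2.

Order the vertices as P < Q < R < S < T. Listing each simplex with vertices in this order, K has dimension 2 with simplices:

  0-simplices (5): P, Q, R, S, T
  1-simplices (10): PQ, PR, PS, PT, QR, QS, QT, RS, RT, ST
  2-simplices (5): PQT, PRS, PRT, QRS, QST

giving chain groups C_0 ≅ Z^5, C_1 ≅ Z^10, C_2 ≅ Z^5.

The boundary map ∂_1: C_1 → C_0 maps an edge to its endpoints' difference, ∂[p,q] = q − p. For instance
  ∂QS = S − Q.
As a 5×10 matrix over Z this has rank 4, with invariant factors (1,1,1,1).

The boundary map ∂_2: C_2 → C_1 sends each 2-simplex [p,q,r] to [q,r] − [p,r] + [p,q]. For instance
  ∂QST = ST − QT + QS,
  ∂PRS = RS − PS + PR.
This gives a 10×5 integer matrix of rank 5; reducing to Smith normal form yields diagonal entries (1,1,1,1,1).

From H_k ≅ ker(∂_k) / im(∂_{k+1}) we obtain:

  H_0: rank C_0 − rank ∂_1 = 5 − 4 = 1, and the invariant factors of ∂_1 are all 1, so H_0 ≅ Z.
  H_1: rank ker ∂_1 − rank ∂_2 = (10 − 4) − 5 = 1, and the invariant factors of ∂_2 are all 1, so H_1 ≅ Z.
  H_2: rank ker ∂_2 − rank ∂_3 = (5 − 5) − 0 = 0, and there is no ∂_3, so H_2 ≅ 0.

As a check, the Euler characteristic is 5 − 10 + 5 = 0, which agrees with 1 − 1 + 0 = 0.

H_0 = Z,  H_1 = Z,  H_2 = 0.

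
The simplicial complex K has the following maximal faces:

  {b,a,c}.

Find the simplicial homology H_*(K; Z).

H_0 = Z,  H_1 = 0,  H_2 = 0.

K has 3 vertices, 3 edges, 1 triangle.
rank ∂_0 = 0, rank ∂_1 = 2 ⇒ b_0 = 3 − 0 − 2 = 1; all invariant factors of ∂_1 are 1 so no torsion. So H_0 ≅ Z.
rank ∂_1 = 2, rank ∂_2 = 1 ⇒ b_1 = 3 − 2 − 1 = 0; all invariant factors of ∂_2 are 1 so no torsion. So H_1 ≅ 0.
rank ∂_2 = 1, rank ∂_3 = 0 ⇒ b_2 = 1 − 1 − 0 = 0. So H_2 ≅ 0.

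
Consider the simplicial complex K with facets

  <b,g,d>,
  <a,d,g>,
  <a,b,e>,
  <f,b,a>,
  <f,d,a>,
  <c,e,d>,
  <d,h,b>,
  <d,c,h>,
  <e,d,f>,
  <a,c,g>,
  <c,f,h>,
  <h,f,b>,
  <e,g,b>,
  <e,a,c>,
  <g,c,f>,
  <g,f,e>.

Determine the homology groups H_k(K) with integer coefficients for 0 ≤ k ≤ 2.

H_0 ≅ Z,  H_1 ≅ Z^2,  H_2 ≅ Z.

Order the vertices as a < b < c < d < e < f < g < h. Listing each simplex with vertices in this order, K has dimension 2 with simplices:

  0-simplices (8): a, b, c, d, e, f, g, h
  1-simplices (24): ab, ac, ad, ae, af, ag, bd, be, bf, bg, bh, cd, ce, cf, cg, ch, de, df, dg, dh, ef, eg, fg, fh
  2-simplices (16): abe, abf, ace, acg, adf, adg, bdg, bdh, beg, bfh, cde, cdh, cfg, cfh, def, efg

giving chain groups C_0 ≅ Z^8, C_1 ≅ Z^24, C_2 ≅ Z^16.

Boundary ∂_1: C_1 → C_0 is given by ∂[p,q] = [q] − [p]. For instance
  ∂ef = f − e.
The resulting 8×24 matrix has rank 7, and its Smith normal form has invariant factors (1,1,1,1,1,1,1).

The boundary map ∂_2: C_2 → C_1 sends each 2-simplex [p,q,r] to [q,r] − [p,r] + [p,q]. For instance
  ∂efg = fg − eg + ef,
  ∂ace = ce − ae + ac.
As a 24×16 matrix over Z this has rank 15, with invariant factors (1,1,1,1,1,1,1,1,1,1,1,1,1,1,1).

From H_k ≅ ker(∂_k) / im(∂_{k+1}) we obtain:

  H_0: rank C_0 − rank ∂_1 = 8 − 7 = 1, and the invariant factors of ∂_1 are all 1, so H_0 = Z.
  H_1: rank ker ∂_1 − rank ∂_2 = (24 − 7) − 15 = 2, and the invariant factors of ∂_2 are all 1, so H_1 = Z^2.
  H_2: rank ker ∂_2 − rank ∂_3 = (16 − 15) − 0 = 1, and there is no ∂_3, so H_2 = Z.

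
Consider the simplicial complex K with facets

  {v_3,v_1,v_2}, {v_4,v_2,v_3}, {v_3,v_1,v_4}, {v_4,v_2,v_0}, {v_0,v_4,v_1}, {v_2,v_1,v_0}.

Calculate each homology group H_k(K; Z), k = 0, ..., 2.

H_0 ≅ Z,  H_1 = 0,  H_2 ≅ Z.

Take the total order v_0 < v_1 < v_2 < v_3 < v_4 on the vertex set. Then K (dimension 2) consists of the simplices:

  0-simplices (5): [v_0], [v_1], [v_2], [v_3], [v_4]
  1-simplices (9): [v_0,v_1], [v_0,v_2], [v_0,v_4], [v_1,v_2], [v_1,v_3], [v_1,v_4], [v_2,v_3], [v_2,v_4], [v_3,v_4]
  2-simplices (6): [v_0,v_1,v_2], [v_0,v_1,v_4], [v_0,v_2,v_4], [v_1,v_2,v_3], [v_1,v_3,v_4], [v_2,v_3,v_4]

Hence C_0 ≅ Z^5, C_1 ≅ Z^9, C_2 ≅ Z^6.

The boundary map ∂_1: C_1 → C_0 is given by ∂[p,q] = [q] − [p].
The resulting 5×9 matrix has rank 4, and its Smith normal form has invariant factors (1,1,1,1).

The boundary map ∂_2: C_2 → C_1 acts by ∂[p,q,r] = [q,r] − [p,r] + [p,q]. For instance
  ∂[v_0,v_1,v_4] = [v_1,v_4] − [v_0,v_4] + [v_0,v_1],
  ∂[v_0,v_2,v_4] = [v_2,v_4] − [v_0,v_4] + [v_0,v_2].
The resulting 9×6 matrix has rank 5, and its Smith normal form has invariant factors (1,1,1,1,1).

Now H_k = ker ∂_k / im ∂_{k+1}, so:

  H_0: rank C_0 − rank ∂_1 = 5 − 4 = 1, and the invariant factors of ∂_1 are all 1, so H_0 = Z.
  H_1: rank ker ∂_1 − rank ∂_2 = (9 − 4) − 5 = 0, and the invariant factors of ∂_2 are all 1, so H_1 = 0.
  H_2: rank ker ∂_2 − rank ∂_3 = (6 − 5) − 0 = 1, and there is no ∂_3, so H_2 = Z.

As a check, the Euler characteristic is 5 − 9 + 6 = 2, which agrees with 1 − 0 + 1 = 2.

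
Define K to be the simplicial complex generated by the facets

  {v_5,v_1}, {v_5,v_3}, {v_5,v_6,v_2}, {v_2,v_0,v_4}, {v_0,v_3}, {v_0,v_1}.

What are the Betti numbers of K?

K has 7 vertices, 10 edges, 2 triangles.
rank ∂_0 = 0, rank ∂_1 = 6 ⇒ b_0 = 7 − 0 − 6 = 1; all invariant factors of ∂_1 are 1 so no torsion. So H_0 ≅ Z.
rank ∂_1 = 6, rank ∂_2 = 2 ⇒ b_1 = 10 − 6 − 2 = 2; all invariant factors of ∂_2 are 1 so no torsion. So H_1 ≅ Z^2.
rank ∂_2 = 2, rank ∂_3 = 0 ⇒ b_2 = 2 − 2 − 0 = 0. So H_2 ≅ 0.

b_0 = 1, b_1 = 2, b_2 = 0.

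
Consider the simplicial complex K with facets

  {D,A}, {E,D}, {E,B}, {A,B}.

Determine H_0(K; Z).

Fix the vertex order A < B < D < E and write every simplex with vertices in increasing order. Then dim K = 1 and the simplices of K are:

  0-simplices (4): A, B, D, E
  1-simplices (4): AB, AD, BE, DE

giving chain groups C_0 ≅ Z^4, C_1 ≅ Z^4.

Boundary ∂_1: C_1 → C_0 sends each edge [p,q] (with p < q) to q − p. For instance
  ∂DE = E − D.
This gives a 4×4 integer matrix of rank 3; reducing to Smith normal form yields diagonal entries (1,1,1).

Computing H_k = (kernel of ∂_k) / (image of ∂_{k+1}):

  H_0: rank C_0 − rank ∂_1 = 4 − 3 = 1, and the invariant factors of ∂_1 are all 1, so H_0 ≅ Z.

H_0 = Z.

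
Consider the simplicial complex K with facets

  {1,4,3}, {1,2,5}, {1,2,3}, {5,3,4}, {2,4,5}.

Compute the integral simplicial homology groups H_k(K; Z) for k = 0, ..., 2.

Fix the vertex order 1 < 2 < 3 < 4 < 5 and write every simplex with vertices in increasing order. Then dim K = 2 and the simplices of K are:

  0-simplices (5): [1], [2], [3], [4], [5]
  1-simplices (10): [1,2], [1,3], [1,4], [1,5], [2,3], [2,4], [2,5], [3,4], [3,5], [4,5]
  2-simplices (5): [1,2,3], [1,2,5], [1,3,4], [2,4,5], [3,4,5]

Hence C_0 ≅ Z^5, C_1 ≅ Z^10, C_2 ≅ Z^5.

Boundary ∂_1: C_1 → C_0 is given by ∂[p,q] = [q] − [p].
This gives a 5×10 integer matrix of rank 4; reducing to Smith normal form yields diagonal entries (1,1,1,1).

Boundary ∂_2: C_2 → C_1 sends each 2-simplex [p,q,r] to [q,r] − [p,r] + [p,q]. For instance
  ∂[1,3,4] = [3,4] − [1,4] + [1,3],
  ∂[1,2,3] = [2,3] − [1,3] + [1,2].
The resulting 10×5 matrix has rank 5, and its Smith normal form has invariant factors (1,1,1,1,1).

Now H_k = ker ∂_k / im ∂_{k+1}, so:

  H_0: rank C_0 − rank ∂_1 = 5 − 4 = 1, and the invariant factors of ∂_1 are all 1, so H_0 ≅ Z.
  H_1: rank ker ∂_1 − rank ∂_2 = (10 − 4) − 5 = 1, and the invariant factors of ∂_2 are all 1, so H_1 ≅ Z.
  H_2: rank ker ∂_2 − rank ∂_3 = (5 − 5) − 0 = 0, and there is no ∂_3, so H_2 ≅ 0.

H_0 = Z,  H_1 = Z,  H_2 = 0.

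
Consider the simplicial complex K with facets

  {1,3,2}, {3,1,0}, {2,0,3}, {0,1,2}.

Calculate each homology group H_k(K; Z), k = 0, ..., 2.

H_0 = Z,  H_1 = 0,  H_2 = Z.

K has 4 vertices, 6 edges, 4 triangles.
rank ∂_0 = 0, rank ∂_1 = 3 ⇒ b_0 = 4 − 0 − 3 = 1; all invariant factors of ∂_1 are 1 so no torsion. So H_0 = Z.
rank ∂_1 = 3, rank ∂_2 = 3 ⇒ b_1 = 6 − 3 − 3 = 0; all invariant factors of ∂_2 are 1 so no torsion. So H_1 = 0.
rank ∂_2 = 3, rank ∂_3 = 0 ⇒ b_2 = 4 − 3 − 0 = 1. So H_2 = Z.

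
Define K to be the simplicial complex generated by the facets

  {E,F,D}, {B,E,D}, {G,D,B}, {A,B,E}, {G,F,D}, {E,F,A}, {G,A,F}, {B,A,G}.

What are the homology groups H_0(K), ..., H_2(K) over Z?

H_0 = Z,  H_1 = 0,  H_2 = Z.

We work with the vertex ordering A < B < D < E < F < G. The simplices of K, each written with vertices in increasing order, are:

  0-simplices (6): A, B, D, E, F, G
  1-simplices (12): AB, AE, AF, AG, BD, BE, BG, DE, DF, DG, EF, FG
  2-simplices (8): ABE, ABG, AEF, AFG, BDE, BDG, DEF, DFG

Hence C_0 ≅ Z^6, C_1 ≅ Z^12, C_2 ≅ Z^8.

Boundary ∂_1: C_1 → C_0 sends each edge [p,q] (with p < q) to q − p.
The resulting 6×12 matrix has rank 5, and its Smith normal form has invariant factors (1,1,1,1,1).

∂_2: C_2 → C_1 acts by ∂[p,q,r] = [q,r] − [p,r] + [p,q]. For instance
  ∂BDG = DG − BG + BD,
  ∂AEF = EF − AF + AE.
As a 12×8 matrix over Z this has rank 7, with invariant factors (1,1,1,1,1,1,1).

From H_k ≅ ker(∂_k) / im(∂_{k+1}) we obtain:

  H_0: rank C_0 − rank ∂_1 = 6 − 5 = 1, and the invariant factors of ∂_1 are all 1, so H_0 = Z.
  H_1: rank ker ∂_1 − rank ∂_2 = (12 − 5) − 7 = 0, and the invariant factors of ∂_2 are all 1, so H_1 = 0.
  H_2: rank ker ∂_2 − rank ∂_3 = (8 − 7) − 0 = 1, and there is no ∂_3, so H_2 = Z.

As a check, the Euler characteristic is 6 − 12 + 8 = 2, which agrees with 1 − 0 + 1 = 2.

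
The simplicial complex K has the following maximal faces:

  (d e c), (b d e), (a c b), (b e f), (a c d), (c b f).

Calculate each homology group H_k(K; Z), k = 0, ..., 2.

H_0 = Z,  H_1 = Z,  H_2 = 0.

Fix the vertex order a < b < c < d < e < f and write every simplex with vertices in increasing order. Then dim K = 2 and the simplices of K are:

  0-simplices (6): a, b, c, d, e, f
  1-simplices (12): ab, ac, ad, bc, bd, be, bf, cd, ce, cf, de, ef
  2-simplices (6): abc, acd, bcf, bde, bef, cde

giving chain groups C_0 ≅ Z^6, C_1 ≅ Z^12, C_2 ≅ Z^6.

∂_1: C_1 → C_0 sends each edge [p,q] (with p < q) to q − p. For instance
  ∂ce = e − c.
The resulting 6×12 matrix has rank 5, and its Smith normal form has invariant factors (1,1,1,1,1).

The boundary map ∂_2: C_2 → C_1 maps a triangle to the signed sum of its edges. For instance
  ∂acd = cd − ad + ac,
  ∂abc = bc − ac + ab.
This gives a 12×6 integer matrix of rank 6; reducing to Smith normal form yields diagonal entries (1,1,1,1,1,1).

Reading off H_k = ker ∂_k / im ∂_{k+1}:

  H_0: rank C_0 − rank ∂_1 = 6 − 5 = 1, and the invariant factors of ∂_1 are all 1, so H_0 = Z.
  H_1: rank ker ∂_1 − rank ∂_2 = (12 − 5) − 6 = 1, and the invariant factors of ∂_2 are all 1, so H_1 = Z.
  H_2: rank ker ∂_2 − rank ∂_3 = (6 − 6) − 0 = 0, and there is no ∂_3, so H_2 = 0.

As a check, the Euler characteristic is 6 − 12 + 6 = 0, which agrees with 1 − 1 + 0 = 0.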